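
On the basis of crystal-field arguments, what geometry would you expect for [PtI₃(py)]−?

square planar

Summing ligand charges against the −1 overall charge gives an oxidation state of +2 for platinum.
Pt sits in group 10, so the d-electron count is 10 − 2 = 8.
With 4 monodentate ligands the coordination number is 4.
A 5d d⁸ ion has a large crystal-field splitting; square planar leaves the high-energy d_{x²−y²} orbital empty and maximises CFSE.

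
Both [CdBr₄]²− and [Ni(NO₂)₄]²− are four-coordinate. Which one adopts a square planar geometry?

For [CdBr₄]²−: Summing ligand charges against the −2 overall charge gives an oxidation state of +2 for cadmium. Cadmium is a group-12 element; Cd(II) is therefore d¹⁰. A d¹⁰ ion has no crystal-field stabilisation preference between square planar and tetrahedral, so four ligands adopt the sterically favoured tetrahedral geometry. → tetrahedral.
For [Ni(NO₂)₄]²−: Each nitro (N-bound nitrite) is −1; balancing the −2 overall charge requires Ni(II). Group 10 minus oxidation state 2 gives a d⁸ configuration. Nitro (N-bound nitrite) is a strong-field ligand (high in the spectrochemical series). A 3d d⁸ ion with strong-field ligands gains enough CFSE to favour square planar over tetrahedral. → square planar.

[Ni(NO₂)₄]²−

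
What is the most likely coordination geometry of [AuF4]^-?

Ligand charges: each fluoride is −1. With an overall charge of −1 the gold centre must be in the +3 oxidation state.
Au sits in group 11, so the d-electron count is 11 − 3 = 8.
With 4 monodentate ligands the coordination number is 4.
A 5d d⁸ ion has a large crystal-field splitting; square planar leaves the high-energy d_{x²−y²} orbital empty and maximises CFSE.

square planar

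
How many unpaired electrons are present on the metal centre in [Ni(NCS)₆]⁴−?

2 unpaired electrons

Ligand charges: each isothiocyanate is −1. With an overall charge of −4 the nickel centre must be in the +2 oxidation state.
Group 10 minus oxidation state 2 gives a d⁸ configuration.
In an octahedral field the d⁸ configuration is t₂g⁶e_g² (only one arrangement possible), giving 2 unpaired electrons.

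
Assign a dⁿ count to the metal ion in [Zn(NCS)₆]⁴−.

d10

Each isothiocyanate is −1; balancing the −4 overall charge requires Zn(II).
Zinc is a group-12 element; Zn(II) is therefore d¹⁰.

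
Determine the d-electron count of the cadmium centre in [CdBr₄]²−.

Ligand charges: each bromide is −1. With an overall charge of −2 the cadmium centre must be in the +2 oxidation state.
Group 12 minus oxidation state 2 gives a d¹⁰ configuration.

d10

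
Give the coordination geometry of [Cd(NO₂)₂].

linear

Summing ligand charges against the 0 overall charge gives an oxidation state of +2 for cadmium.
Group 12 minus oxidation state 2 gives a d¹⁰ configuration.
With 2 monodentate ligands the coordination number is 2.
A d¹⁰ ion with only two ligands adopts a linear arrangement (sp hybridisation; no CFSE preference).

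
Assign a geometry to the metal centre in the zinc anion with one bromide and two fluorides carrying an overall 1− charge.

Summing ligand charges against the −1 overall charge gives an oxidation state of +2 for zinc.
Zinc is a group-12 element; Zn(II) is therefore d¹⁰.
With 3 monodentate ligands the coordination number is 3.
Three ligands around a d¹⁰ centre minimise repulsion in a trigonal-planar arrangement.

trigonal planar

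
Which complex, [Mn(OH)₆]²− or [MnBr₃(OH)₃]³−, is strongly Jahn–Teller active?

[Mn(OH)₆]²−: Summing ligand charges against the −2 overall charge gives an oxidation state of +4 for manganese. Mn sits in group 7, so the d-electron count is 7 − 4 = 3. The d³ configuration leaves the e_g set evenly filled (or empty) — no strong Jahn–Teller driving force.
[MnBr₃(OH)₃]³−: Summing ligand charges against the −3 overall charge gives an oxidation state of +3 for manganese. Mn sits in group 7, so the d-electron count is 7 − 3 = 4. Bromide and hydroxide are weak-field ligands for a first-row metal, so the complex is high-spin. The t₂g³e_g¹ (high-spin) configuration has an unevenly filled e_g set; the Jahn–Teller theorem predicts a tetragonal distortion (typically axial elongation) to lift the degeneracy.

[MnBr₃(OH)₃]³−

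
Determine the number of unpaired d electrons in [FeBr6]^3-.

5

Summing ligand charges against the −3 overall charge gives an oxidation state of +3 for iron.
Group 8 minus oxidation state 3 gives a d⁵ configuration.
The spin state decides the count: Bromide is a weak-field ligand for a first-row metal, so the complex is high-spin.
An octahedral high-spin d⁵ ion is t₂g³e_g², giving 5 unpaired electrons.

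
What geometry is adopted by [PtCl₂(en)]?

Summing ligand charges against the 0 overall charge gives an oxidation state of +2 for platinum.
Group 10 minus oxidation state 2 gives a d⁸ configuration.
Counting donor atoms: 2×chloride (monodentate) → 2 donors; 1×ethylenediamine (bidentate) → 2 donors. Coordination number = 4.
A 5d d⁸ ion has a large crystal-field splitting; square planar leaves the high-energy d_{x²−y²} orbital empty and maximises CFSE.

square planar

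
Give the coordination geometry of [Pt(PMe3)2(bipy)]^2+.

Trimethylphosphine is neutral; 2,2′-bipyridine is neutral; balancing the +2 overall charge requires Pt(II).
Group 10 minus oxidation state 2 gives a d⁸ configuration.
Counting donor atoms: 2×trimethylphosphine (monodentate) → 2 donors; 1×2,2′-bipyridine (bidentate) → 2 donors. Coordination number = 4.
A 5d d⁸ ion has a large crystal-field splitting; square planar leaves the high-energy d_{x²−y²} orbital empty and maximises CFSE.

square planar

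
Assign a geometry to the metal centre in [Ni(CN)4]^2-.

square planar

Each cyanide is −1; balancing the −2 overall charge requires Ni(II).
Ni sits in group 10, so the d-electron count is 10 − 2 = 8.
With 4 monodentate ligands the coordination number is 4.
Cyanide is a strong-field ligand (high in the spectrochemical series).
A 3d d⁸ ion with strong-field ligands gains enough CFSE to favour square planar over tetrahedral.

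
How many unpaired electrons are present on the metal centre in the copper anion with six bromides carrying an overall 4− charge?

1 unpaired electron

Each bromide is −1; balancing the −4 overall charge requires Cu(II).
Cu sits in group 11, so the d-electron count is 11 − 2 = 9.
In an octahedral field the d⁹ configuration is t₂g⁶e_g³ (only one arrangement possible), giving 1 unpaired electron.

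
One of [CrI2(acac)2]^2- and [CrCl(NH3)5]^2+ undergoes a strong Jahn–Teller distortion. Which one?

[CrI2(acac)2]^2-: Ligand charges: each iodide is −1; each acetylacetonate is −1. With an overall charge of −2 the chromium centre must be in the +2 oxidation state. Chromium is a group-6 element; Cr(II) is therefore d⁴. Acetylacetonate and iodide are weak-field ligands for a first-row metal, so the complex is high-spin. The t₂g³e_g¹ (high-spin) configuration has an unevenly filled e_g set; the Jahn–Teller theorem predicts a tetragonal distortion (typically axial elongation) to lift the degeneracy.
[CrCl(NH3)5]^2+: Ligand charges: each chloride is −1; ammonia is neutral. With an overall charge of +2 the chromium centre must be in the +3 oxidation state. Cr sits in group 6, so the d-electron count is 6 − 3 = 3. The d³ configuration leaves the e_g set evenly filled (or empty) — no strong Jahn–Teller driving force.

[CrI2(acac)2]^2-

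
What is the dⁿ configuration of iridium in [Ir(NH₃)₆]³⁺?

Summing ligand charges against the +3 overall charge gives an oxidation state of +3 for iridium.
Ir sits in group 9, so the d-electron count is 9 − 3 = 6.

d⁶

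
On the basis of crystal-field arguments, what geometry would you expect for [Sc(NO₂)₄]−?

tetrahedral

Ligand charges: each nitro (N-bound nitrite) is −1. With an overall charge of −1 the scandium centre must be in the +3 oxidation state.
Group 3 minus oxidation state 3 gives a d⁰ configuration.
With 4 monodentate ligands the coordination number is 4.
A d⁰ ion has no crystal-field stabilisation preference between square planar and tetrahedral, so four ligands adopt the sterically favoured tetrahedral geometry.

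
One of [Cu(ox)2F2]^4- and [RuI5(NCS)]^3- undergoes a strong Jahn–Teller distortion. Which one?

[Cu(ox)2F2]^4-

[Cu(ox)2F2]^4-: Summing ligand charges against the −4 overall charge gives an oxidation state of +2 for copper. Cu sits in group 11, so the d-electron count is 11 − 2 = 9. The t₂g⁶e_g³ configuration has an unevenly filled e_g set; the Jahn–Teller theorem predicts a tetragonal distortion (typically axial elongation) to lift the degeneracy.
[RuI5(NCS)]^3-: Summing ligand charges against the −3 overall charge gives an oxidation state of +3 for ruthenium. Ruthenium is a group-8 element; Ru(III) is therefore d⁵. A 4d ion has a large Δₒ and is invariably low-spin. The d⁵ configuration leaves the e_g set evenly filled (or empty) — no strong Jahn–Teller driving force.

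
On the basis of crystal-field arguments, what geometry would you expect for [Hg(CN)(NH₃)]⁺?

Ligand charges: each cyanide is −1; ammonia is neutral. With an overall charge of +1 the mercury centre must be in the +2 oxidation state.
Mercury is a group-12 element; Hg(II) is therefore d¹⁰.
Coordination number: 2.
A d¹⁰ ion with only two ligands adopts a linear arrangement (sp hybridisation; no CFSE preference).

linear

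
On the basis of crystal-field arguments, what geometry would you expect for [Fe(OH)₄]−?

Each hydroxide is −1; balancing the −1 overall charge requires Fe(III).
Iron is a group-8 element; Fe(III) is therefore d⁵.
Coordination number: 4.
Hydroxide is a weak-field ligand.
A high-spin d⁵ ion has zero CFSE in either geometry, so four ligands adopt the sterically favoured tetrahedral geometry.

tetrahedral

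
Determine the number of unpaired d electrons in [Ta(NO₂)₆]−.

Each nitro (N-bound nitrite) is −1; balancing the −1 overall charge requires Ta(V).
Group 5 minus oxidation state 5 gives a d⁰ configuration.
In an octahedral field the d⁰ configuration is t₂g⁰e_g⁰, giving 0 unpaired electrons.

0 unpaired electrons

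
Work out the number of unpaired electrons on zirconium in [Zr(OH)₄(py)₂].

0

Ligand charges: each hydroxide is −1; pyridine is neutral. With an overall charge of 0 the zirconium centre must be in the +4 oxidation state.
Group 4 minus oxidation state 4 gives a d⁰ configuration.
In an octahedral field the d⁰ configuration is t₂g⁰e_g⁰, giving 0 unpaired electrons.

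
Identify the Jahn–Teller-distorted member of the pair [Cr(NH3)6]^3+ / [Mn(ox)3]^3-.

[Cr(NH3)6]^3+: Ligand charges: ammonia is neutral. With an overall charge of +3 the chromium centre must be in the +3 oxidation state. Cr sits in group 6, so the d-electron count is 6 − 3 = 3. The d³ configuration leaves the e_g set evenly filled (or empty) — no strong Jahn–Teller driving force.
[Mn(ox)3]^3-: Summing ligand charges against the −3 overall charge gives an oxidation state of +3 for manganese. Group 7 minus oxidation state 3 gives a d⁴ configuration. Oxalate is a weak-field ligand for a first-row metal, so the complex is high-spin. The t₂g³e_g¹ (high-spin) configuration has an unevenly filled e_g set; the Jahn–Teller theorem predicts a tetragonal distortion (typically axial elongation) to lift the degeneracy.

[Mn(ox)3]^3-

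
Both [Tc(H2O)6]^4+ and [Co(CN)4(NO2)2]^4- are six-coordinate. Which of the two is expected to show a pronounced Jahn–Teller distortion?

[Tc(H2O)6]^4+: Water is neutral; balancing the +4 overall charge requires Tc(IV). Technetium is a group-7 element; Tc(IV) is therefore d³. The d³ configuration leaves the e_g set evenly filled (or empty) — no strong Jahn–Teller driving force.
[Co(CN)4(NO2)2]^4-: Ligand charges: each cyanide is −1; each nitro (N-bound nitrite) is −1. With an overall charge of −4 the cobalt centre must be in the +2 oxidation state. Cobalt is a group-9 element; Co(II) is therefore d⁷. Cyanide and nitro (N-bound nitrite) are strong-field ligands (high in the spectrochemical series) for a first-row metal, so the complex is low-spin. The t₂g⁶e_g¹ (low-spin) configuration has an unevenly filled e_g set; the Jahn–Teller theorem predicts a tetragonal distortion (typically axial elongation) to lift the degeneracy.

[Co(CN)4(NO2)2]^4-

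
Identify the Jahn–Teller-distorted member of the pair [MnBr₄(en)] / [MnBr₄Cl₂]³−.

[MnBr₄Cl₂]³−

[MnBr₄(en)]: Each bromide is −1; ethylenediamine is neutral; balancing the 0 overall charge requires Mn(IV). Manganese is a group-7 element; Mn(IV) is therefore d³. The d³ configuration leaves the e_g set evenly filled (or empty) — no strong Jahn–Teller driving force.
[MnBr₄Cl₂]³−: Summing ligand charges against the −3 overall charge gives an oxidation state of +3 for manganese. Group 7 minus oxidation state 3 gives a d⁴ configuration. Bromide and chloride are weak-field ligands for a first-row metal, so the complex is high-spin. The t₂g³e_g¹ (high-spin) configuration has an unevenly filled e_g set; the Jahn–Teller theorem predicts a tetragonal distortion (typically axial elongation) to lift the degeneracy.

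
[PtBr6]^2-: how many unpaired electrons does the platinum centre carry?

Each bromide is −1; balancing the −2 overall charge requires Pt(IV).
Pt sits in group 10, so the d-electron count is 10 − 4 = 6.
The spin state decides the count: a 5d ion has a large Δₒ and is invariably low-spin.
An octahedral low-spin d⁶ ion is t₂g⁶e_g⁰, giving 0 unpaired electrons.

0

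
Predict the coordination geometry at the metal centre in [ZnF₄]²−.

tetrahedral

Each fluoride is −1; balancing the −2 overall charge requires Zn(II).
Group 12 minus oxidation state 2 gives a d¹⁰ configuration.
With 4 monodentate ligands the coordination number is 4.
A d¹⁰ ion has no crystal-field stabilisation preference between square planar and tetrahedral, so four ligands adopt the sterically favoured tetrahedral geometry.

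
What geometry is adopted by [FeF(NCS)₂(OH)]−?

tetrahedral

Ligand charges: each fluoride is −1; each isothiocyanate is −1; each hydroxide is −1. With an overall charge of −1 the iron centre must be in the +3 oxidation state.
Fe sits in group 8, so the d-electron count is 8 − 3 = 5.
Coordination number: 4.
Fluoride, hydroxide, and isothiocyanate are weak-field ligands.
A high-spin d⁵ ion has zero CFSE in either geometry, so four ligands adopt the sterically favoured tetrahedral geometry.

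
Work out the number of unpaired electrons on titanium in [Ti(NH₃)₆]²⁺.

2

Ammonia is neutral; balancing the +2 overall charge requires Ti(II).
Titanium is a group-4 element; Ti(II) is therefore d².
In an octahedral field the d² configuration is t₂g²e_g⁰ (only one arrangement possible), giving 2 unpaired electrons.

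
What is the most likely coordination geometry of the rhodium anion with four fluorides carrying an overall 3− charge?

square planar

Ligand charges: each fluoride is −1. With an overall charge of −3 the rhodium centre must be in the +1 oxidation state.
Group 9 minus oxidation state 1 gives a d⁸ configuration.
With 4 monodentate ligands the coordination number is 4.
A 4d d⁸ ion has a large crystal-field splitting; square planar leaves the high-energy d_{x²−y²} orbital empty and maximises CFSE.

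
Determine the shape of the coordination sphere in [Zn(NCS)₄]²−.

Ligand charges: each isothiocyanate is −1. With an overall charge of −2 the zinc centre must be in the +2 oxidation state.
Zn sits in group 12, so the d-electron count is 12 − 2 = 10.
With 4 monodentate ligands the coordination number is 4.
A d¹⁰ ion has no crystal-field stabilisation preference between square planar and tetrahedral, so four ligands adopt the sterically favoured tetrahedral geometry.

tetrahedral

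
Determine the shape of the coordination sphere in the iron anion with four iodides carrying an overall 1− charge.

tetrahedral

Ligand charges: each iodide is −1. With an overall charge of −1 the iron centre must be in the +3 oxidation state.
Group 8 minus oxidation state 3 gives a d⁵ configuration.
Coordination number: 4.
Iodide is a weak-field ligand.
A high-spin d⁵ ion has zero CFSE in either geometry, so four ligands adopt the sterically favoured tetrahedral geometry.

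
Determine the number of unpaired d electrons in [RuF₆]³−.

Each fluoride is −1; balancing the −3 overall charge requires Ru(III).
Ru sits in group 8, so the d-electron count is 8 − 3 = 5.
The spin state decides the count: a 4d ion has a large Δₒ and is invariably low-spin.
An octahedral low-spin d⁵ ion is t₂g⁵e_g⁰, giving 1 unpaired electron.

1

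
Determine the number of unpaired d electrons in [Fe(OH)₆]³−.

5

Summing ligand charges against the −3 overall charge gives an oxidation state of +3 for iron.
Fe sits in group 8, so the d-electron count is 8 − 3 = 5.
The spin state decides the count: Hydroxide is a weak-field ligand for a first-row metal, so the complex is high-spin.
An octahedral high-spin d⁵ ion is t₂g³e_g², giving 5 unpaired electrons.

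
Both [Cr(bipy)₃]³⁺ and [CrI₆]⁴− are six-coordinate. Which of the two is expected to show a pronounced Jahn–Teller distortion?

[Cr(bipy)₃]³⁺: Summing ligand charges against the +3 overall charge gives an oxidation state of +3 for chromium. Chromium is a group-6 element; Cr(III) is therefore d³. The d³ configuration leaves the e_g set evenly filled (or empty) — no strong Jahn–Teller driving force.
[CrI₆]⁴−: Ligand charges: each iodide is −1. With an overall charge of −4 the chromium centre must be in the +2 oxidation state. Chromium is a group-6 element; Cr(II) is therefore d⁴. Iodide is a weak-field ligand for a first-row metal, so the complex is high-spin. The t₂g³e_g¹ (high-spin) configuration has an unevenly filled e_g set; the Jahn–Teller theorem predicts a tetragonal distortion (typically axial elongation) to lift the degeneracy.

[CrI₆]⁴−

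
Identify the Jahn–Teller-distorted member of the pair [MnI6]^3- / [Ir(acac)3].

[MnI6]^3-

[MnI6]^3-: Ligand charges: each iodide is −1. With an overall charge of −3 the manganese centre must be in the +3 oxidation state. Mn sits in group 7, so the d-electron count is 7 − 3 = 4. Iodide is a weak-field ligand for a first-row metal, so the complex is high-spin. The t₂g³e_g¹ (high-spin) configuration has an unevenly filled e_g set; the Jahn–Teller theorem predicts a tetragonal distortion (typically axial elongation) to lift the degeneracy.
[Ir(acac)3]: Each acetylacetonate is −1; balancing the 0 overall charge requires Ir(III). Group 9 minus oxidation state 3 gives a d⁶ configuration. A 5d ion has a large Δₒ and is invariably low-spin. The d⁶ configuration leaves the e_g set evenly filled (or empty) — no strong Jahn–Teller driving force.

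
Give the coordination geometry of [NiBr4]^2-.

Summing ligand charges against the −2 overall charge gives an oxidation state of +2 for nickel.
Nickel is a group-10 element; Ni(II) is therefore d⁸.
Coordination number: 4.
Bromide is a weak-field ligand.
With weak-field ligands the CFSE gain from square planar is small, so a 3d d⁸ ion takes the sterically preferred tetrahedral geometry.

tetrahedral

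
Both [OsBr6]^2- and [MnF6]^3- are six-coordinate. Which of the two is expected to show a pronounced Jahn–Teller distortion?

[OsBr6]^2-: Ligand charges: each bromide is −1. With an overall charge of −2 the osmium centre must be in the +4 oxidation state. Group 8 minus oxidation state 4 gives a d⁴ configuration. A 5d ion has a large Δₒ and is invariably low-spin. The d⁴ configuration leaves the e_g set evenly filled (or empty) — no strong Jahn–Teller driving force.
[MnF6]^3-: Summing ligand charges against the −3 overall charge gives an oxidation state of +3 for manganese. Manganese is a group-7 element; Mn(III) is therefore d⁴. Fluoride is a weak-field ligand for a first-row metal, so the complex is high-spin. The t₂g³e_g¹ (high-spin) configuration has an unevenly filled e_g set; the Jahn–Teller theorem predicts a tetragonal distortion (typically axial elongation) to lift the degeneracy.

[MnF6]^3-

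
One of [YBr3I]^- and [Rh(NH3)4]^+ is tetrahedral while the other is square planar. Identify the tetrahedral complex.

For [YBr3I]^-: Ligand charges: each bromide is −1; each iodide is −1. With an overall charge of −1 the yttrium centre must be in the +3 oxidation state. Group 3 minus oxidation state 3 gives a d⁰ configuration. A d⁰ ion has no crystal-field stabilisation preference between square planar and tetrahedral, so four ligands adopt the sterically favoured tetrahedral geometry. → tetrahedral.
For [Rh(NH3)4]^+: Ligand charges: ammonia is neutral. With an overall charge of +1 the rhodium centre must be in the +1 oxidation state. Rh sits in group 9, so the d-electron count is 9 − 1 = 8. A 4d d⁸ ion has a large crystal-field splitting; square planar leaves the high-energy d_{x²−y²} orbital empty and maximises CFSE. → square planar.

[YBr3I]^-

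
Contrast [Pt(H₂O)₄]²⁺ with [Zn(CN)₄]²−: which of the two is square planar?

For [Pt(H₂O)₄]²⁺: Summing ligand charges against the +2 overall charge gives an oxidation state of +2 for platinum. Pt sits in group 10, so the d-electron count is 10 − 2 = 8. A 5d d⁸ ion has a large crystal-field splitting; square planar leaves the high-energy d_{x²−y²} orbital empty and maximises CFSE. → square planar.
For [Zn(CN)₄]²−: Summing ligand charges against the −2 overall charge gives an oxidation state of +2 for zinc. Zinc is a group-12 element; Zn(II) is therefore d¹⁰. A d¹⁰ ion has no crystal-field stabilisation preference between square planar and tetrahedral, so four ligands adopt the sterically favoured tetrahedral geometry. → tetrahedral.

[Pt(H₂O)₄]²⁺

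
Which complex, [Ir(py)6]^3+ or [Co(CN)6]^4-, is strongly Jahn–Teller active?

[Ir(py)6]^3+: Ligand charges: pyridine is neutral. With an overall charge of +3 the iridium centre must be in the +3 oxidation state. Group 9 minus oxidation state 3 gives a d⁶ configuration. A 5d ion has a large Δₒ and is invariably low-spin. The d⁶ configuration leaves the e_g set evenly filled (or empty) — no strong Jahn–Teller driving force.
[Co(CN)6]^4-: Ligand charges: each cyanide is −1. With an overall charge of −4 the cobalt centre must be in the +2 oxidation state. Cobalt is a group-9 element; Co(II) is therefore d⁷. Cyanide is a strong-field ligand (high in the spectrochemical series) for a first-row metal, so the complex is low-spin. The t₂g⁶e_g¹ (low-spin) configuration has an unevenly filled e_g set; the Jahn–Teller theorem predicts a tetragonal distortion (typically axial elongation) to lift the degeneracy.

[Co(CN)6]^4-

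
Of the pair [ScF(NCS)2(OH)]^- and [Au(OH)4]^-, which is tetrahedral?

For [ScF(NCS)2(OH)]^-: Each fluoride is −1; each isothiocyanate is −1; each hydroxide is −1; balancing the −1 overall charge requires Sc(III). Sc sits in group 3, so the d-electron count is 3 − 3 = 0. A d⁰ ion has no crystal-field stabilisation preference between square planar and tetrahedral, so four ligands adopt the sterically favoured tetrahedral geometry. → tetrahedral.
For [Au(OH)4]^-: Summing ligand charges against the −1 overall charge gives an oxidation state of +3 for gold. Au sits in group 11, so the d-electron count is 11 − 3 = 8. A 5d d⁸ ion has a large crystal-field splitting; square planar leaves the high-energy d_{x²−y²} orbital empty and maximises CFSE. → square planar.

[ScF(NCS)2(OH)]^-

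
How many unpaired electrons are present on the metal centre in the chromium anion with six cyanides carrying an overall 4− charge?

2

Each cyanide is −1; balancing the −4 overall charge requires Cr(II).
Cr sits in group 6, so the d-electron count is 6 − 2 = 4.
The spin state decides the count: Cyanide is a strong-field ligand (high in the spectrochemical series) for a first-row metal, so the complex is low-spin.
An octahedral low-spin d⁴ ion is t₂g⁴e_g⁰, giving 2 unpaired electrons.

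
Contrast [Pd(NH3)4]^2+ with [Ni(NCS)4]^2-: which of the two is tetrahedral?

For [Pd(NH3)4]^2+: Ammonia is neutral; balancing the +2 overall charge requires Pd(II). Pd sits in group 10, so the d-electron count is 10 − 2 = 8. A 4d d⁸ ion has a large crystal-field splitting; square planar leaves the high-energy d_{x²−y²} orbital empty and maximises CFSE. → square planar.
For [Ni(NCS)4]^2-: Summing ligand charges against the −2 overall charge gives an oxidation state of +2 for nickel. Nickel is a group-10 element; Ni(II) is therefore d⁸. Isothiocyanate is a weak-field ligand. With weak-field ligands the CFSE gain from square planar is small, so a 3d d⁸ ion takes the sterically preferred tetrahedral geometry. → tetrahedral.

[Ni(NCS)4]^2-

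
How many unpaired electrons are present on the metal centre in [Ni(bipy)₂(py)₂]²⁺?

Ligand charges: 2,2′-bipyridine is neutral; pyridine is neutral. With an overall charge of +2 the nickel centre must be in the +2 oxidation state.
Nickel is a group-10 element; Ni(II) is therefore d⁸.
Counting donor atoms: 2×2,2′-bipyridine (bidentate) → 4 donors; 2×pyridine (monodentate) → 2 donors. Coordination number = 6.
In an octahedral field the d⁸ configuration is t₂g⁶e_g² (only one arrangement possible), giving 2 unpaired electrons.

2 unpaired electrons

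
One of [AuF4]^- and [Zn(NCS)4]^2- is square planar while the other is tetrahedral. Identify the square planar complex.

[AuF4]^-

For [AuF4]^-: Each fluoride is −1; balancing the −1 overall charge requires Au(III). Group 11 minus oxidation state 3 gives a d⁸ configuration. A 5d d⁸ ion has a large crystal-field splitting; square planar leaves the high-energy d_{x²−y²} orbital empty and maximises CFSE. → square planar.
For [Zn(NCS)4]^2-: Each isothiocyanate is −1; balancing the −2 overall charge requires Zn(II). Zn sits in group 12, so the d-electron count is 12 − 2 = 10. A d¹⁰ ion has no crystal-field stabilisation preference between square planar and tetrahedral, so four ligands adopt the sterically favoured tetrahedral geometry. → tetrahedral.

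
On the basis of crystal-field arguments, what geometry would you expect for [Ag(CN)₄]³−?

Each cyanide is −1; balancing the −3 overall charge requires Ag(I).
Silver is a group-11 element; Ag(I) is therefore d¹⁰.
Coordination number: 4.
A d¹⁰ ion has no crystal-field stabilisation preference between square planar and tetrahedral, so four ligands adopt the sterically favoured tetrahedral geometry.

tetrahedral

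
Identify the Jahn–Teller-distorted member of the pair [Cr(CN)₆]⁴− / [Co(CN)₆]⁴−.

[Cr(CN)₆]⁴−: Summing ligand charges against the −4 overall charge gives an oxidation state of +2 for chromium. Chromium is a group-6 element; Cr(II) is therefore d⁴. Cyanide is a strong-field ligand (high in the spectrochemical series) for a first-row metal, so the complex is low-spin. The d⁴ configuration leaves the e_g set evenly filled (or empty) — no strong Jahn–Teller driving force.
[Co(CN)₆]⁴−: Summing ligand charges against the −4 overall charge gives an oxidation state of +2 for cobalt. Co sits in group 9, so the d-electron count is 9 − 2 = 7. Cyanide is a strong-field ligand (high in the spectrochemical series) for a first-row metal, so the complex is low-spin. The t₂g⁶e_g¹ (low-spin) configuration has an unevenly filled e_g set; the Jahn–Teller theorem predicts a tetragonal distortion (typically axial elongation) to lift the degeneracy.

[Co(CN)₆]⁴−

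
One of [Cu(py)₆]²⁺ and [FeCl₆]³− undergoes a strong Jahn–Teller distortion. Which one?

[Cu(py)₆]²⁺

[Cu(py)₆]²⁺: Pyridine is neutral; balancing the +2 overall charge requires Cu(II). Cu sits in group 11, so the d-electron count is 11 − 2 = 9. The t₂g⁶e_g³ configuration has an unevenly filled e_g set; the Jahn–Teller theorem predicts a tetragonal distortion (typically axial elongation) to lift the degeneracy.
[FeCl₆]³−: Summing ligand charges against the −3 overall charge gives an oxidation state of +3 for iron. Group 8 minus oxidation state 3 gives a d⁵ configuration. Chloride is a weak-field ligand for a first-row metal, so the complex is high-spin. The d⁵ configuration leaves the e_g set evenly filled (or empty) — no strong Jahn–Teller driving force.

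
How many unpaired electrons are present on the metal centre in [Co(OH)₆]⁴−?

Ligand charges: each hydroxide is −1. With an overall charge of −4 the cobalt centre must be in the +2 oxidation state.
Cobalt is a group-9 element; Co(II) is therefore d⁷.
The spin state decides the count: Hydroxide is a weak-field ligand for a first-row metal, so the complex is high-spin.
An octahedral high-spin d⁷ ion is t₂g⁵e_g², giving 3 unpaired electrons.

3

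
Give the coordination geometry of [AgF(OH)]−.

Summing ligand charges against the −1 overall charge gives an oxidation state of +1 for silver.
Group 11 minus oxidation state 1 gives a d¹⁰ configuration.
Coordination number: 2.
A d¹⁰ ion with only two ligands adopts a linear arrangement (sp hybridisation; no CFSE preference).

linear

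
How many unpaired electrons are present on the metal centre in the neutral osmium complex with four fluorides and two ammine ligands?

2 unpaired electrons

Each fluoride is −1; ammonia is neutral; balancing the 0 overall charge requires Os(IV).
Osmium is a group-8 element; Os(IV) is therefore d⁴.
The spin state decides the count: a 5d ion has a large Δₒ and is invariably low-spin.
An octahedral low-spin d⁴ ion is t₂g⁴e_g⁰, giving 2 unpaired electrons.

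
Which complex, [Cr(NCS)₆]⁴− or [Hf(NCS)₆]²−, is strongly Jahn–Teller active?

[Cr(NCS)₆]⁴−: Ligand charges: each isothiocyanate is −1. With an overall charge of −4 the chromium centre must be in the +2 oxidation state. Group 6 minus oxidation state 2 gives a d⁴ configuration. Isothiocyanate is a weak-field ligand for a first-row metal, so the complex is high-spin. The t₂g³e_g¹ (high-spin) configuration has an unevenly filled e_g set; the Jahn–Teller theorem predicts a tetragonal distortion (typically axial elongation) to lift the degeneracy.
[Hf(NCS)₆]²−: Ligand charges: each isothiocyanate is −1. With an overall charge of −2 the hafnium centre must be in the +4 oxidation state. Hafnium is a group-4 element; Hf(IV) is therefore d⁰. The d⁰ configuration leaves the e_g set evenly filled (or empty) — no strong Jahn–Teller driving force.

[Cr(NCS)₆]⁴−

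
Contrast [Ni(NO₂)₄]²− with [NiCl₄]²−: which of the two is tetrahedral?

For [Ni(NO₂)₄]²−: Ligand charges: each nitro (N-bound nitrite) is −1. With an overall charge of −2 the nickel centre must be in the +2 oxidation state. Group 10 minus oxidation state 2 gives a d⁸ configuration. Nitro (N-bound nitrite) is a strong-field ligand (high in the spectrochemical series). A 3d d⁸ ion with strong-field ligands gains enough CFSE to favour square planar over tetrahedral. → square planar.
For [NiCl₄]²−: Each chloride is −1; balancing the −2 overall charge requires Ni(II). Ni sits in group 10, so the d-electron count is 10 − 2 = 8. Chloride is a weak-field ligand. With weak-field ligands the CFSE gain from square planar is small, so a 3d d⁸ ion takes the sterically preferred tetrahedral geometry. → tetrahedral.

[NiCl₄]²−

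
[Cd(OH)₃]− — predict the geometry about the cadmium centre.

Each hydroxide is −1; balancing the −1 overall charge requires Cd(II).
Group 12 minus oxidation state 2 gives a d¹⁰ configuration.
Coordination number: 3.
Three ligands around a d¹⁰ centre minimise repulsion in a trigonal-planar arrangement.

trigonal planar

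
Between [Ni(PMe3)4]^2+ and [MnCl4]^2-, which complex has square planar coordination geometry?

For [Ni(PMe3)4]^2+: Ligand charges: trimethylphosphine is neutral. With an overall charge of +2 the nickel centre must be in the +2 oxidation state. Ni sits in group 10, so the d-electron count is 10 − 2 = 8. Trimethylphosphine is a strong-field ligand (high in the spectrochemical series). A 3d d⁸ ion with strong-field ligands gains enough CFSE to favour square planar over tetrahedral. → square planar.
For [MnCl4]^2-: Ligand charges: each chloride is −1. With an overall charge of −2 the manganese centre must be in the +2 oxidation state. Group 7 minus oxidation state 2 gives a d⁵ configuration. A high-spin d⁵ ion has zero CFSE in either geometry, so four ligands adopt the sterically favoured tetrahedral geometry. → tetrahedral.

[Ni(PMe3)4]^2+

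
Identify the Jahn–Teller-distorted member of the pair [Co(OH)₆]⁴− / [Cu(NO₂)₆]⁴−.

[Cu(NO₂)₆]⁴−

[Co(OH)₆]⁴−: Summing ligand charges against the −4 overall charge gives an oxidation state of +2 for cobalt. Group 9 minus oxidation state 2 gives a d⁷ configuration. Hydroxide is a weak-field ligand for a first-row metal, so the complex is high-spin. The d⁷ configuration leaves the e_g set evenly filled (or empty) — no strong Jahn–Teller driving force.
[Cu(NO₂)₆]⁴−: Each nitro (N-bound nitrite) is −1; balancing the −4 overall charge requires Cu(II). Group 11 minus oxidation state 2 gives a d⁹ configuration. The t₂g⁶e_g³ configuration has an unevenly filled e_g set; the Jahn–Teller theorem predicts a tetragonal distortion (typically axial elongation) to lift the degeneracy.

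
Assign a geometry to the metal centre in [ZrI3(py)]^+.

Summing ligand charges against the +1 overall charge gives an oxidation state of +4 for zirconium.
Zr sits in group 4, so the d-electron count is 4 − 4 = 0.
With 4 monodentate ligands the coordination number is 4.
A d⁰ ion has no crystal-field stabilisation preference between square planar and tetrahedral, so four ligands adopt the sterically favoured tetrahedral geometry.

tetrahedral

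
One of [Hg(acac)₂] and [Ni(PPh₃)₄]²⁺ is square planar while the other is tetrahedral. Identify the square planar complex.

For [Hg(acac)₂]: Each acetylacetonate is −1; balancing the 0 overall charge requires Hg(II). Hg sits in group 12, so the d-electron count is 12 − 2 = 10. A d¹⁰ ion has no crystal-field stabilisation preference between square planar and tetrahedral, so four ligands adopt the sterically favoured tetrahedral geometry. → tetrahedral.
For [Ni(PPh₃)₄]²⁺: Summing ligand charges against the +2 overall charge gives an oxidation state of +2 for nickel. Group 10 minus oxidation state 2 gives a d⁸ configuration. Triphenylphosphine is a strong-field ligand (high in the spectrochemical series). A 3d d⁸ ion with strong-field ligands gains enough CFSE to favour square planar over tetrahedral. → square planar.

[Ni(PPh₃)₄]²⁺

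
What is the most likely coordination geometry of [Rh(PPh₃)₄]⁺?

Summing ligand charges against the +1 overall charge gives an oxidation state of +1 for rhodium.
Group 9 minus oxidation state 1 gives a d⁸ configuration.
With 4 monodentate ligands the coordination number is 4.
A 4d d⁸ ion has a large crystal-field splitting; square planar leaves the high-energy d_{x²−y²} orbital empty and maximises CFSE.

square planar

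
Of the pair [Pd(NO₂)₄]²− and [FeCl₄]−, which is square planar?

For [Pd(NO₂)₄]²−: Summing ligand charges against the −2 overall charge gives an oxidation state of +2 for palladium. Pd sits in group 10, so the d-electron count is 10 − 2 = 8. A 4d d⁸ ion has a large crystal-field splitting; square planar leaves the high-energy d_{x²−y²} orbital empty and maximises CFSE. → square planar.
For [FeCl₄]−: Ligand charges: each chloride is −1. With an overall charge of −1 the iron centre must be in the +3 oxidation state. Iron is a group-8 element; Fe(III) is therefore d⁵. A high-spin d⁵ ion has zero CFSE in either geometry, so four ligands adopt the sterically favoured tetrahedral geometry. → tetrahedral.

[Pd(NO₂)₄]²−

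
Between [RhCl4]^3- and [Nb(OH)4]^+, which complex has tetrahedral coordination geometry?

[Nb(OH)4]^+

For [RhCl4]^3-: Summing ligand charges against the −3 overall charge gives an oxidation state of +1 for rhodium. Rh sits in group 9, so the d-electron count is 9 − 1 = 8. A 4d d⁸ ion has a large crystal-field splitting; square planar leaves the high-energy d_{x²−y²} orbital empty and maximises CFSE. → square planar.
For [Nb(OH)4]^+: Each hydroxide is −1; balancing the +1 overall charge requires Nb(V). Niobium is a group-5 element; Nb(V) is therefore d⁰. A d⁰ ion has no crystal-field stabilisation preference between square planar and tetrahedral, so four ligands adopt the sterically favoured tetrahedral geometry. → tetrahedral.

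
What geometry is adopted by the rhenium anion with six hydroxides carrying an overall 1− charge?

Ligand charges: each hydroxide is −1. With an overall charge of −1 the rhenium centre must be in the +5 oxidation state.
Group 7 minus oxidation state 5 gives a d² configuration.
Coordination number: 6.
Six donors around a single metal centre give an octahedral coordination sphere.

octahedral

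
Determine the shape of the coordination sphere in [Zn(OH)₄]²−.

Ligand charges: each hydroxide is −1. With an overall charge of −2 the zinc centre must be in the +2 oxidation state.
Group 12 minus oxidation state 2 gives a d¹⁰ configuration.
Coordination number: 4.
A d¹⁰ ion has no crystal-field stabilisation preference between square planar and tetrahedral, so four ligands adopt the sterically favoured tetrahedral geometry.

tetrahedral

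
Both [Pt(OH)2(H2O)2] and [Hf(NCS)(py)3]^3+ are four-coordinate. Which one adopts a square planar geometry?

For [Pt(OH)2(H2O)2]: Ligand charges: each hydroxide is −1; water is neutral. With an overall charge of 0 the platinum centre must be in the +2 oxidation state. Pt sits in group 10, so the d-electron count is 10 − 2 = 8. A 5d d⁸ ion has a large crystal-field splitting; square planar leaves the high-energy d_{x²−y²} orbital empty and maximises CFSE. → square planar.
For [Hf(NCS)(py)3]^3+: Ligand charges: each isothiocyanate is −1; pyridine is neutral. With an overall charge of +3 the hafnium centre must be in the +4 oxidation state. Hafnium is a group-4 element; Hf(IV) is therefore d⁰. A d⁰ ion has no crystal-field stabilisation preference between square planar and tetrahedral, so four ligands adopt the sterically favoured tetrahedral geometry. → tetrahedral.

[Pt(OH)2(H2O)2]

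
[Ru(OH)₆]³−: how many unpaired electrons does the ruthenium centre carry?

Each hydroxide is −1; balancing the −3 overall charge requires Ru(III).
Group 8 minus oxidation state 3 gives a d⁵ configuration.
The spin state decides the count: a 4d ion has a large Δₒ and is invariably low-spin.
An octahedral low-spin d⁵ ion is t₂g⁵e_g⁰, giving 1 unpaired electron.

1 unpaired electron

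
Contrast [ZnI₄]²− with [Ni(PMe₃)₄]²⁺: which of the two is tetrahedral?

[ZnI₄]²−

For [ZnI₄]²−: Each iodide is −1; balancing the −2 overall charge requires Zn(II). Zinc is a group-12 element; Zn(II) is therefore d¹⁰. A d¹⁰ ion has no crystal-field stabilisation preference between square planar and tetrahedral, so four ligands adopt the sterically favoured tetrahedral geometry. → tetrahedral.
For [Ni(PMe₃)₄]²⁺: Trimethylphosphine is neutral; balancing the +2 overall charge requires Ni(II). Ni sits in group 10, so the d-electron count is 10 − 2 = 8. Trimethylphosphine is a strong-field ligand (high in the spectrochemical series). A 3d d⁸ ion with strong-field ligands gains enough CFSE to favour square planar over tetrahedral. → square planar.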